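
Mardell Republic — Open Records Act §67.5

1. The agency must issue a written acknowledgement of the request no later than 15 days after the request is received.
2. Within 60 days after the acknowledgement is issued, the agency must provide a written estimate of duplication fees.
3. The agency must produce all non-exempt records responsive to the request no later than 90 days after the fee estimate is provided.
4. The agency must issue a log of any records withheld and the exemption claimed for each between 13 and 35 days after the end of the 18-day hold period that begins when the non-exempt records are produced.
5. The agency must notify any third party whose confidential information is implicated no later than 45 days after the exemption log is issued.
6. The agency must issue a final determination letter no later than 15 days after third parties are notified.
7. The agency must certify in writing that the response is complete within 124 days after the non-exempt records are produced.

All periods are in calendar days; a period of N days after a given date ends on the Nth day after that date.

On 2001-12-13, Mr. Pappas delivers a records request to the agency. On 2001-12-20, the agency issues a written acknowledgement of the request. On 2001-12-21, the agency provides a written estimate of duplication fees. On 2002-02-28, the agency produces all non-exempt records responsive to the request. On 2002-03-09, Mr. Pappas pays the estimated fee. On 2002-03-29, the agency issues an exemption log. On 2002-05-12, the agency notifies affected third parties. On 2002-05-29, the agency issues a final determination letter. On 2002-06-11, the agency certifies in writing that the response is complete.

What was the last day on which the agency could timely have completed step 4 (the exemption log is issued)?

The non-exempt records are produced on 2002-02-28; the 18-day hold period therefore ends 2002-03-18, and step 4 runs from that date. The window is 13–35 days after 2002-03-18; it closes on 2002-04-22.

2002-04-22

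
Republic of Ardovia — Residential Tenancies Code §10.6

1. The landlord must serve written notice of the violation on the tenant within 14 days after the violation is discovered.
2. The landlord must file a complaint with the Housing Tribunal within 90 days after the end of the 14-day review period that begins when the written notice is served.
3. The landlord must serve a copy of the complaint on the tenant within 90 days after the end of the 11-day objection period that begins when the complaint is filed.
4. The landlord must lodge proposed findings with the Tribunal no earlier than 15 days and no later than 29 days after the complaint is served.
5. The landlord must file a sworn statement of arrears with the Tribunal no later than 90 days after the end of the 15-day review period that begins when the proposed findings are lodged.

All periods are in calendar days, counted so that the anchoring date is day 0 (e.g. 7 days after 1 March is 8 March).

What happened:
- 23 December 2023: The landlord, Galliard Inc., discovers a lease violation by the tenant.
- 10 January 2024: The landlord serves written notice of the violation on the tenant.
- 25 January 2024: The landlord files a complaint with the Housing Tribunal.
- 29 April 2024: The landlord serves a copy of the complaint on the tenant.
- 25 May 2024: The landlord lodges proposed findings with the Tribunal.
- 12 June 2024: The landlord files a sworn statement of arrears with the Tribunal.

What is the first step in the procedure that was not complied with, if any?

Step 1: 14 days after 23 December 2023 (when the violation is discovered) is 6 January 2024; not done until 10 January 2024, 4 days after the deadline.
No need to go further; step 1 was not satisfied.

Step 1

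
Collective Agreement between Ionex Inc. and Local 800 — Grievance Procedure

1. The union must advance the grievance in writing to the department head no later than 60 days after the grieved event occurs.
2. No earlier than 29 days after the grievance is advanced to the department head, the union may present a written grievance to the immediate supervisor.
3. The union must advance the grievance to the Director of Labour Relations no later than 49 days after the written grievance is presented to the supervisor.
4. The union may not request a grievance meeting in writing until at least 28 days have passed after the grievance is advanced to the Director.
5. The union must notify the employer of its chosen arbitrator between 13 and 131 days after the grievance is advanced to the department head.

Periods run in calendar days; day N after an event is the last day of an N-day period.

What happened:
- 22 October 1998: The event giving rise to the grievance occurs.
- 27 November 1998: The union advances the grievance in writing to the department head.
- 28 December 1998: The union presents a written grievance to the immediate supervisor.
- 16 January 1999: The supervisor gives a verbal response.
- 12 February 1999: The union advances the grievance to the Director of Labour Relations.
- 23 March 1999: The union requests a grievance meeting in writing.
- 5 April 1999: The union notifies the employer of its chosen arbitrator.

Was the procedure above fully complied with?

Yes

Step 1: 60 days after 22 October 1998 (when the grieved event occurs) is 21 December 1998; done 27 November 1998 — timely.
Step 2: the earliest permitted date is 29 days after 27 November 1998 (when the grievance is advanced to the department head), i.e. 26 December 1998; done 28 December 1998, after the minimum wait.
Step 3: 49 days after 28 December 1998 (when the written grievance is presented to the supervisor) is 15 February 1999; done 12 February 1999 — timely.
Step 4: the earliest permitted date is 28 days after 12 February 1999 (when the grievance is advanced to the Director), i.e. 12 March 1999; 23 March 1999 is on or after that date.
Step 5: the window is 13–131 days after 27 November 1998 (when the grievance is advanced to the department head), so 10 December 1998 through 7 April 1999; 5 April 1999 falls inside that range.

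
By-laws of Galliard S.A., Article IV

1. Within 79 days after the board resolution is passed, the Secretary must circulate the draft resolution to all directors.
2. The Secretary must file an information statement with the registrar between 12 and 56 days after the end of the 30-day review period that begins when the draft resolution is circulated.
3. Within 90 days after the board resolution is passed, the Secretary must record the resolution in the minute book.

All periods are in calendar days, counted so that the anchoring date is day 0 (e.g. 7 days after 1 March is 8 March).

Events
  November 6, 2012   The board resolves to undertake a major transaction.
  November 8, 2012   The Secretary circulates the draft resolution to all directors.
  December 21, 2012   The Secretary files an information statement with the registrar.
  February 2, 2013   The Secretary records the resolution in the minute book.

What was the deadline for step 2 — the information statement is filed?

February 2, 2013

The draft resolution is circulated on November 8, 2012; the 30-day review period therefore ends December 8, 2012, and step 2 runs from that date. The window is 12–56 days after December 8, 2012; it closes on February 2, 2013.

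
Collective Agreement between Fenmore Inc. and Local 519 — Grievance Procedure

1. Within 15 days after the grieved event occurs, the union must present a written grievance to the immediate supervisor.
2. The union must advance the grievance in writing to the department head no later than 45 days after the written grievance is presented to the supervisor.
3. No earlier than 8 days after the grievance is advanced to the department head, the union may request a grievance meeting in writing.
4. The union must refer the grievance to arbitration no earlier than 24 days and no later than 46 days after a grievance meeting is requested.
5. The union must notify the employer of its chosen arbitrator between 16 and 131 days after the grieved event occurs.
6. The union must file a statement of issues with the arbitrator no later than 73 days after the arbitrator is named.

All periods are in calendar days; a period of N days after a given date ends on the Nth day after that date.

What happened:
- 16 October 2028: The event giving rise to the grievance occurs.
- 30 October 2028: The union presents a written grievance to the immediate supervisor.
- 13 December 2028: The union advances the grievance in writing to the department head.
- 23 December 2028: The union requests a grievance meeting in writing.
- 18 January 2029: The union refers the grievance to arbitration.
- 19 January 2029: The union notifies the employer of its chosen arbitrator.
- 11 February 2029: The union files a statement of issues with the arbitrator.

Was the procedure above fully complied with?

(1) due by 16 October 2028 + 15 days = 31 October 2028; done 30 October 2028 — timely.
(2) due by 30 October 2028 + 45 days = 14 December 2028; 13 December 2028 is within that limit.
(3) permitted from 13 December 2028 + 8 days = 21 December 2028 onward; 23 December 2028 is on or after that date.
(4) the permitted window runs from 23 December 2028 + 24 = 16 January 2029 to 23 December 2028 + 46 = 7 February 2029; 18 January 2029 falls inside that range.
(5) the permitted window runs from 16 October 2028 + 16 = 1 November 2028 to 16 October 2028 + 131 = 24 February 2029; 19 January 2029 falls inside that range.
(6) due by 19 January 2029 + 73 days = 2 April 2029; 11 February 2029 is within that limit.

Yes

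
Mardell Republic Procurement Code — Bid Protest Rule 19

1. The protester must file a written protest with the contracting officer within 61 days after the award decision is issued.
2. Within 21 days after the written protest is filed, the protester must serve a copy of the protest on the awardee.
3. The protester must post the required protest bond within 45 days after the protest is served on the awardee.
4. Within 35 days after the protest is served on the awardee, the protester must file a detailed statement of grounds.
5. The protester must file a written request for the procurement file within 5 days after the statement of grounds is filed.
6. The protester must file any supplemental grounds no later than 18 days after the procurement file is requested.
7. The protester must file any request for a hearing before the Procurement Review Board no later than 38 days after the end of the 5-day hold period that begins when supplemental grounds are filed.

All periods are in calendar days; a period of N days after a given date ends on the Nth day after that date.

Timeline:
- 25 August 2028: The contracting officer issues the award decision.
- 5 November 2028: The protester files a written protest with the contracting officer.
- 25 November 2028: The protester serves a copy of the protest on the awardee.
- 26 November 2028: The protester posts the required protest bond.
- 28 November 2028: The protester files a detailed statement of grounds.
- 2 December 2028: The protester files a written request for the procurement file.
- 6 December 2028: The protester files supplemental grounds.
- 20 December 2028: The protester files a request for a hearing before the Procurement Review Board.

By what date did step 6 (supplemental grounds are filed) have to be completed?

Step 6 runs from 2 December 2028, when the procurement file is requested. 18 days after 2 December 2028 is 20 December 2028.

20 December 2028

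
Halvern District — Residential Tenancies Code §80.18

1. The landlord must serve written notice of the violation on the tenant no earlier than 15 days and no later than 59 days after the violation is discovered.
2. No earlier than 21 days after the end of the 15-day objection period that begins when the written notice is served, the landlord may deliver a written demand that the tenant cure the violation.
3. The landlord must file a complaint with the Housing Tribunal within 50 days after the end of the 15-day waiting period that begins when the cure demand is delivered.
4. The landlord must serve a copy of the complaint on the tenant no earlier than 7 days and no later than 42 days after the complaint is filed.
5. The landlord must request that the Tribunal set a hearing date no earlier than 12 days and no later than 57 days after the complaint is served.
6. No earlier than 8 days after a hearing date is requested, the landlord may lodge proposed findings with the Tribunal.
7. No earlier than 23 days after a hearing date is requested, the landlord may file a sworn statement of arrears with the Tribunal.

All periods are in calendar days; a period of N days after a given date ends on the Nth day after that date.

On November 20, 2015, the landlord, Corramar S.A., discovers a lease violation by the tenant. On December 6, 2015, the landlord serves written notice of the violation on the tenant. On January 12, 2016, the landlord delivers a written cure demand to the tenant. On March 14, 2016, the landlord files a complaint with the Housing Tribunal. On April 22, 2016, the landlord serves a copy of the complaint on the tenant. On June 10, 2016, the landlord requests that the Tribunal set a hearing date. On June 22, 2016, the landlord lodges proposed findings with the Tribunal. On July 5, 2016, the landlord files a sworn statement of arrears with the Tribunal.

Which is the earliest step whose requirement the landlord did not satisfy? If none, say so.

None — every step was satisfied

Step 1 — 15 and 59 days from November 20, 2015 (when the violation is discovered) are December 5, 2015 and January 18, 2016 respectively; done December 6, 2015 — within the window.
Step 2 — must wait 21 days from December 21, 2015 (end of the 15-day objection period, which began when the written notice is served on December 6, 2015), so not before January 11, 2016; done January 12, 2016, after the minimum wait.
Step 3 — counting 50 days from January 27, 2016 (end of the 15-day waiting period, which began when the cure demand is delivered on January 12, 2016) gives a deadline of March 17, 2016; completed March 14, 2016, before the deadline.
Step 4 — 7 and 42 days from March 14, 2016 (when the complaint is filed) are March 21, 2016 and April 25, 2016 respectively; done April 22, 2016, which is between those dates.
Step 5 — 12 and 57 days from April 22, 2016 (when the complaint is served) are May 4, 2016 and June 18, 2016 respectively; June 10, 2016 falls inside that range.
Step 6 — must wait 8 days from June 10, 2016 (when a hearing date is requested), so not before June 18, 2016; done June 22, 2016, after the minimum wait.
Step 7 — must wait 23 days from June 10, 2016 (when a hearing date is requested), so not before July 3, 2016; done July 5, 2016 — permitted.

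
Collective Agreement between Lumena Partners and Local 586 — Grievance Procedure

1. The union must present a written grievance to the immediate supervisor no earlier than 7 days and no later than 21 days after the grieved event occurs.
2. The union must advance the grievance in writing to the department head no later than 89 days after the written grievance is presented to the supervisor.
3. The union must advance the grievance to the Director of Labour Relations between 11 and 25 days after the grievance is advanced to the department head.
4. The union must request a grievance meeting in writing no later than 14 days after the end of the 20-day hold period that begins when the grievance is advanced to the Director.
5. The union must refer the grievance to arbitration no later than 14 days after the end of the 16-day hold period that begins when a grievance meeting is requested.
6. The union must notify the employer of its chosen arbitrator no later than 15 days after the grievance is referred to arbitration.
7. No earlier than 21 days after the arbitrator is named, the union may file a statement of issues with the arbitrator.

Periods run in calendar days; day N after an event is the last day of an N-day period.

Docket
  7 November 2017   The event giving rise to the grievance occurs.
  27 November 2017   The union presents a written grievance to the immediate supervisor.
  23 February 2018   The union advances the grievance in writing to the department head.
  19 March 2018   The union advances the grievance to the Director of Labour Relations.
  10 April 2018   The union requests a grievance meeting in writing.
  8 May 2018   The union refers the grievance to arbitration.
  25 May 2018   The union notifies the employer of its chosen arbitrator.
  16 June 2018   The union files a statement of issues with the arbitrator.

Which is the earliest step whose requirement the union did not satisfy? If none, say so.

(1) the permitted window runs from 7 November 2017 + 7 = 14 November 2017 to 7 November 2017 + 21 = 28 November 2017; 27 November 2017 falls inside that range.
(2) due by 27 November 2017 + 89 days = 24 February 2018; done 23 February 2018 — timely.
(3) the permitted window runs from 23 February 2018 + 11 = 6 March 2018 to 23 February 2018 + 25 = 20 March 2018; done 19 March 2018 — within the window.
(4) due by 8 April 2018 + 14 days = 22 April 2018; done 10 April 2018 — timely.
(5) due by 26 April 2018 + 14 days = 10 May 2018; done 8 May 2018 — timely.
(6) due by 8 May 2018 + 15 days = 23 May 2018; not done until 25 May 2018, 2 days after the deadline.

Step 6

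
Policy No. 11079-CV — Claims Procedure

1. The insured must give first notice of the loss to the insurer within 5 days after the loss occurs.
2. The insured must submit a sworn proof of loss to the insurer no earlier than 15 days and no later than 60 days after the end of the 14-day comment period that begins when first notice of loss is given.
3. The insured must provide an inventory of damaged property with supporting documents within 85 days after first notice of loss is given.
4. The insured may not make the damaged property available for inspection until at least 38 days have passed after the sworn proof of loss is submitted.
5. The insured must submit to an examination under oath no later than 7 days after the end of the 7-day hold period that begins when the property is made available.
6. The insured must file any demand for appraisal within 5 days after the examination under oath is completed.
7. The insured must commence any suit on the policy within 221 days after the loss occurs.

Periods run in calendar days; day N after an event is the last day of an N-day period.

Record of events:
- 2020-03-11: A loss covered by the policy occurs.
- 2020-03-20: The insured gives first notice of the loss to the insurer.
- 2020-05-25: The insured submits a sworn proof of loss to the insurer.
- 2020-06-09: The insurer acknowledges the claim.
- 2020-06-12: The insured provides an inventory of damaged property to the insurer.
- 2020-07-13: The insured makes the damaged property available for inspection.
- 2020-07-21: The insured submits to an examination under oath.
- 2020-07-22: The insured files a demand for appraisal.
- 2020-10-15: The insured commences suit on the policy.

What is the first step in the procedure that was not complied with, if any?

Step 1: 5 days after 2020-03-11 (when the loss occurs) is 2020-03-16; done 2020-03-20 — 4 days late.

Step 1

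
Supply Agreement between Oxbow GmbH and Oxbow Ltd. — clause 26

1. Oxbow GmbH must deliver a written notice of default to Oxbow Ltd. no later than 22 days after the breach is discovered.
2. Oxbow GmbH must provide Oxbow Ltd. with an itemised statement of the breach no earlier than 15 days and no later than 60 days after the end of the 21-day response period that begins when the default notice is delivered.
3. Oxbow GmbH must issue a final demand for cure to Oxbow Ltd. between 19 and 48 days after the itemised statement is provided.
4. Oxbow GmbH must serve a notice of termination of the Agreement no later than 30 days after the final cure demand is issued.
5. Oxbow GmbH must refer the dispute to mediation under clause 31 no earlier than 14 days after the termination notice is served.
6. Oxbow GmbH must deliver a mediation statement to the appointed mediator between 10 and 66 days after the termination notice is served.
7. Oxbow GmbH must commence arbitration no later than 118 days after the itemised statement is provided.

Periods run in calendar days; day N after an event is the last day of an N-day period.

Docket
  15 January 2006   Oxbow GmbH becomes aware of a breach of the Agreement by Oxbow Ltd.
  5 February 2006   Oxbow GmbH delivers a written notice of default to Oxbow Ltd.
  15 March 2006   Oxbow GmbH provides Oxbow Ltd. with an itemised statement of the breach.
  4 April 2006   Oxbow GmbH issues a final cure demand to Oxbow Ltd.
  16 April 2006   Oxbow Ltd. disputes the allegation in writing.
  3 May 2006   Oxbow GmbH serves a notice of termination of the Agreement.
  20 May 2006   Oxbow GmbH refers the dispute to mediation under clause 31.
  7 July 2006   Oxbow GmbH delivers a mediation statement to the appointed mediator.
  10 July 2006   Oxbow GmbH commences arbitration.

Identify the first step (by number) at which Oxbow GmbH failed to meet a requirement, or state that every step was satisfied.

Step 1: 22 days after 15 January 2006 (when the breach is discovered) is 6 February 2006; done 5 February 2006 — timely.
Step 2: the window is 15–60 days after 26 February 2006 (end of the 21-day response period, which began when the default notice is delivered on 5 February 2006), so 13 March 2006 through 27 April 2006; 15 March 2006 falls inside that range.
Step 3: the window is 19–48 days after 15 March 2006 (when the itemised statement is provided), so 3 April 2006 through 2 May 2006; 4 April 2006 falls inside that range.
Step 4: 30 days after 4 April 2006 (when the final cure demand is issued) is 4 May 2006; completed 3 May 2006, before the deadline.
Step 5: the earliest permitted date is 14 days after 3 May 2006 (when the termination notice is served), i.e. 17 May 2006; 20 May 2006 is on or after that date.
Step 6: the window is 10–66 days after 3 May 2006 (when the termination notice is served), so 13 May 2006 through 8 July 2006; 7 July 2006 falls inside that range.
Step 7: 118 days after 15 March 2006 (when the itemised statement is provided) is 11 July 2006; 10 July 2006 is within that limit.

None — every step was satisfied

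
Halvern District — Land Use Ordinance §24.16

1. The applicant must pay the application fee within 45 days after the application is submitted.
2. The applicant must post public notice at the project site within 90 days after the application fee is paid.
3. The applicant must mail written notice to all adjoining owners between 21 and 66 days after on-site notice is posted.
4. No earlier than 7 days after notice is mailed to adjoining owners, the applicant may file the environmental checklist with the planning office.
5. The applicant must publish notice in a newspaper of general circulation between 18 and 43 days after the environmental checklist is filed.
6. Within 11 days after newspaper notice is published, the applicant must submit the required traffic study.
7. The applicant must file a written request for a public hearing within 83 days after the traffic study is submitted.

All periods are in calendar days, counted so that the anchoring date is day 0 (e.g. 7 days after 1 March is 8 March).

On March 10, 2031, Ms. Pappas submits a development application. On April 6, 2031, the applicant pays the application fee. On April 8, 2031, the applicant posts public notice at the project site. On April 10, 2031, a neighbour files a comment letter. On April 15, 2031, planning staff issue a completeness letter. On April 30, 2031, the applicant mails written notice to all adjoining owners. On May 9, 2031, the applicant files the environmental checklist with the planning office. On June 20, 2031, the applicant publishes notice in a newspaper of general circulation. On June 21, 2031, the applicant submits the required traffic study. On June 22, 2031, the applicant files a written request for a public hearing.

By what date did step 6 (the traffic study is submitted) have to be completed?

July 1, 2031

Step 6 runs from June 20, 2031, when newspaper notice is published. 11 days after June 20, 2031 is July 1, 2031.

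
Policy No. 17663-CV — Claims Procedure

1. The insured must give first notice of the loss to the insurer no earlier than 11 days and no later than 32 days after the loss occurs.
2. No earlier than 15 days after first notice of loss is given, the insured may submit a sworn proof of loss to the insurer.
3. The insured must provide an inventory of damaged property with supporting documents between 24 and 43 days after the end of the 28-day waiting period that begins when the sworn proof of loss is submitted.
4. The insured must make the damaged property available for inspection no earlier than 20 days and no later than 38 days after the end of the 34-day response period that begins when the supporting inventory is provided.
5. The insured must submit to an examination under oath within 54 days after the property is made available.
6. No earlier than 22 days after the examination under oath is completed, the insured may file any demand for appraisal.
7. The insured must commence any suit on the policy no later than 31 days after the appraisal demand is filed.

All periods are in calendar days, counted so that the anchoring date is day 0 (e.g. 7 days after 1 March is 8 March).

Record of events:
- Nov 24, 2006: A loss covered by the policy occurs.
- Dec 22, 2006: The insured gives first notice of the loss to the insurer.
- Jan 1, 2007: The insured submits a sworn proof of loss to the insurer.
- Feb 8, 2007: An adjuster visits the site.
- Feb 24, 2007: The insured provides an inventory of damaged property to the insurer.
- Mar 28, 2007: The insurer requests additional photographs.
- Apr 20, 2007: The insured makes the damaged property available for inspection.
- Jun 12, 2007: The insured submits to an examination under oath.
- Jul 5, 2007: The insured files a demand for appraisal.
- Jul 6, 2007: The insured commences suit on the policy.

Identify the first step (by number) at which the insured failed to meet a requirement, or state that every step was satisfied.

(1) the permitted window runs from Nov 24, 2006 + 11 = Dec 5, 2006 to Nov 24, 2006 + 32 = Dec 26, 2006; done Dec 22, 2006 — within the window.
(2) permitted from Dec 22, 2006 + 15 days = Jan 6, 2007 onward; Jan 1, 2007 is 5 days before the earliest permitted date.

Step 2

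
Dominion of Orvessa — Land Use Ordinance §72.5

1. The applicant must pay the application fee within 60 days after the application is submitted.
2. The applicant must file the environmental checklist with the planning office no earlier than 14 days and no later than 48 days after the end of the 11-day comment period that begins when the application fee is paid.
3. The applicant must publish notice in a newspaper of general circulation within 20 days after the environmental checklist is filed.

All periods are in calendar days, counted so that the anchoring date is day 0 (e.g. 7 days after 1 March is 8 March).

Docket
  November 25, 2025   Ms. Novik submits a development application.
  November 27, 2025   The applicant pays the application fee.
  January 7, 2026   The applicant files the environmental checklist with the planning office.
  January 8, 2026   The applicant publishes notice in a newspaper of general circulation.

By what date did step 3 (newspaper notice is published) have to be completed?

Step 3 runs from January 7, 2026, when the environmental checklist is filed. 20 days after January 7, 2026 is January 27, 2026.

January 27, 2026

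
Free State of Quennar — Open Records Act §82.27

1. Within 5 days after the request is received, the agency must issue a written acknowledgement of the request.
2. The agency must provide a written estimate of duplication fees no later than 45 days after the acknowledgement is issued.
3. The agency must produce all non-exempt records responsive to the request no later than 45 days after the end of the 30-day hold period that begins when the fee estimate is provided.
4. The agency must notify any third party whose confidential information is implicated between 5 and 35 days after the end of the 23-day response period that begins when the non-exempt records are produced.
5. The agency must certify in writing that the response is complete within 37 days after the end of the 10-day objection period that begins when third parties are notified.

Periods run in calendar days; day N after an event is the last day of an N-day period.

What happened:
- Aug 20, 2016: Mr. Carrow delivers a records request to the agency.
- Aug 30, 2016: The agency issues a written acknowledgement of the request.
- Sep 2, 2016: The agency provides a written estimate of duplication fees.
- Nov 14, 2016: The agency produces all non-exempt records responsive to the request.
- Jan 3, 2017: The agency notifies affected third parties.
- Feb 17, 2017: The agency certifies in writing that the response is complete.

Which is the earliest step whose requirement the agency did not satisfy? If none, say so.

Step 1

Step 1: 5 days after Aug 20, 2016 (when the request is received) is Aug 25, 2016; not done until Aug 30, 2016, 5 days after the deadline.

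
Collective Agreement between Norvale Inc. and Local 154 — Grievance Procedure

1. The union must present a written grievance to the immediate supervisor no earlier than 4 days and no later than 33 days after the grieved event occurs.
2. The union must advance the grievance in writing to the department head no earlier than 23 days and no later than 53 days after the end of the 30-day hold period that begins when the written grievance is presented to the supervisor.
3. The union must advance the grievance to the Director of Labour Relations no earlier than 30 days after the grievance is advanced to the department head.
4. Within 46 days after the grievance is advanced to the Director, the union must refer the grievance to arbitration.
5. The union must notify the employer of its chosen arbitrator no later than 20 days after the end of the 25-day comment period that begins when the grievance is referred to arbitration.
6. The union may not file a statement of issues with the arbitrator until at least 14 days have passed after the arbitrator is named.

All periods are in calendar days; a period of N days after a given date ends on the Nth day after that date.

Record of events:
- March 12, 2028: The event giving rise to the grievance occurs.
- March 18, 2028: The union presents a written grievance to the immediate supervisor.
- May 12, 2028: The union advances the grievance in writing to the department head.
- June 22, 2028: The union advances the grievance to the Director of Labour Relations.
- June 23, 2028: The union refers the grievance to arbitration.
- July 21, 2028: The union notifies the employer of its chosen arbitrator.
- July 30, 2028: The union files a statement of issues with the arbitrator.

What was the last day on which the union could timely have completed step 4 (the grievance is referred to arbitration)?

August 7, 2028

Step 4 runs from June 22, 2028, when the grievance is advanced to the Director. 46 days after June 22, 2028 is August 7, 2028.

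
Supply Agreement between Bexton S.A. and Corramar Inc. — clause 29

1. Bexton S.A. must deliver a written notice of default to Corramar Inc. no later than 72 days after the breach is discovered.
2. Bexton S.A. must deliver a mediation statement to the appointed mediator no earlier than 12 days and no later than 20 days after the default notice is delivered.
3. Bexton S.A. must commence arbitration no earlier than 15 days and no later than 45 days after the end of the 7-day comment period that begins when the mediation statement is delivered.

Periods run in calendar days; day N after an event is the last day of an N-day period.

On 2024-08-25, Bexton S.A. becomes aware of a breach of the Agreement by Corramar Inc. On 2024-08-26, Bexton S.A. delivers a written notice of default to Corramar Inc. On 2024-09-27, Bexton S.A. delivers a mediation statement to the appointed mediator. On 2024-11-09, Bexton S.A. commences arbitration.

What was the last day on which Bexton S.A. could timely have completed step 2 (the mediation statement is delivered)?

2024-09-15

Step 2 runs from 2024-08-26, when the default notice is delivered. The window is 12–20 days after 2024-08-26; it closes on 2024-09-15.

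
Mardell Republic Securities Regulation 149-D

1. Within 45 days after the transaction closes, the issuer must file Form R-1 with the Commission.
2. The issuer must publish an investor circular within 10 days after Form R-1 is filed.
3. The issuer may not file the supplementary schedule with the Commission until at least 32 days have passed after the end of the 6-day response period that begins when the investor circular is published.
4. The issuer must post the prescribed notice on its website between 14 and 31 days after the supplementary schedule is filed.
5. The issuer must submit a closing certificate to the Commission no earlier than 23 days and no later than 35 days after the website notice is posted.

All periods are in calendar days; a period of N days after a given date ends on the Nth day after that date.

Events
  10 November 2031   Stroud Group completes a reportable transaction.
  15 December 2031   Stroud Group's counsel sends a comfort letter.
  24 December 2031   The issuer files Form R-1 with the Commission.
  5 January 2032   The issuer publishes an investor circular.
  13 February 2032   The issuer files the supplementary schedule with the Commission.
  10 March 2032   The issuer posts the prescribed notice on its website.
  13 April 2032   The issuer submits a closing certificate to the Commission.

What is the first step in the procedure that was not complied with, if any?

Step 1: 45 days after 10 November 2031 (when the transaction closes) is 25 December 2031; completed 24 December 2031, before the deadline.
Step 2: 10 days after 24 December 2031 (when Form R-1 is filed) is 3 January 2032; 5 January 2032 misses that deadline by 2 days.
The analysis stops there.

Step 2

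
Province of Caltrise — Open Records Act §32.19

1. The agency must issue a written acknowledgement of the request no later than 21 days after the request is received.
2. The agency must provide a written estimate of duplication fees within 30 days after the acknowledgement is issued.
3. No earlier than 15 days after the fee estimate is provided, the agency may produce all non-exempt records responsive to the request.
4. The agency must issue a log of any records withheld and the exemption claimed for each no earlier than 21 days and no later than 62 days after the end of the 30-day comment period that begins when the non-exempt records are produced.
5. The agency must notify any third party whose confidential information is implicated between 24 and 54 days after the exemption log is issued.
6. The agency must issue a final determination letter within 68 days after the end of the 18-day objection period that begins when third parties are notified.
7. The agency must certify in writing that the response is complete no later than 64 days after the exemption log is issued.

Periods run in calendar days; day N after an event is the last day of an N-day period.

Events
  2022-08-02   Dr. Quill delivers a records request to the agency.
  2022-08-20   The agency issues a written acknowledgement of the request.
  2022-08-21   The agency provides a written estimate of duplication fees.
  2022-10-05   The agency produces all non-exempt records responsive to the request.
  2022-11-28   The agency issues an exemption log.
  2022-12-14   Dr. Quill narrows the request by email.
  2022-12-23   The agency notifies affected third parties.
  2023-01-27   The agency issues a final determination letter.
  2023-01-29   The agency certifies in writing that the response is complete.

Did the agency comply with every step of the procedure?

(1) due by 2022-08-02 + 21 days = 2022-08-23; 2022-08-20 is within that limit.
(2) due by 2022-08-20 + 30 days = 2022-09-19; completed 2022-08-21, before the deadline.
(3) permitted from 2022-08-21 + 15 days = 2022-09-05 onward; done 2022-10-05, after the minimum wait.
(4) the permitted window runs from 2022-11-04 + 21 = 2022-11-25 to 2022-11-04 + 62 = 2023-01-05; done 2022-11-28 — within the window.
(5) the permitted window runs from 2022-11-28 + 24 = 2022-12-22 to 2022-11-28 + 54 = 2023-01-21; 2022-12-23 falls inside that range.
(6) due by 2023-01-10 + 68 days = 2023-03-19; completed 2023-01-27, before the deadline.
(7) due by 2022-11-28 + 64 days = 2023-01-31; done 2023-01-29 — timely.

Yes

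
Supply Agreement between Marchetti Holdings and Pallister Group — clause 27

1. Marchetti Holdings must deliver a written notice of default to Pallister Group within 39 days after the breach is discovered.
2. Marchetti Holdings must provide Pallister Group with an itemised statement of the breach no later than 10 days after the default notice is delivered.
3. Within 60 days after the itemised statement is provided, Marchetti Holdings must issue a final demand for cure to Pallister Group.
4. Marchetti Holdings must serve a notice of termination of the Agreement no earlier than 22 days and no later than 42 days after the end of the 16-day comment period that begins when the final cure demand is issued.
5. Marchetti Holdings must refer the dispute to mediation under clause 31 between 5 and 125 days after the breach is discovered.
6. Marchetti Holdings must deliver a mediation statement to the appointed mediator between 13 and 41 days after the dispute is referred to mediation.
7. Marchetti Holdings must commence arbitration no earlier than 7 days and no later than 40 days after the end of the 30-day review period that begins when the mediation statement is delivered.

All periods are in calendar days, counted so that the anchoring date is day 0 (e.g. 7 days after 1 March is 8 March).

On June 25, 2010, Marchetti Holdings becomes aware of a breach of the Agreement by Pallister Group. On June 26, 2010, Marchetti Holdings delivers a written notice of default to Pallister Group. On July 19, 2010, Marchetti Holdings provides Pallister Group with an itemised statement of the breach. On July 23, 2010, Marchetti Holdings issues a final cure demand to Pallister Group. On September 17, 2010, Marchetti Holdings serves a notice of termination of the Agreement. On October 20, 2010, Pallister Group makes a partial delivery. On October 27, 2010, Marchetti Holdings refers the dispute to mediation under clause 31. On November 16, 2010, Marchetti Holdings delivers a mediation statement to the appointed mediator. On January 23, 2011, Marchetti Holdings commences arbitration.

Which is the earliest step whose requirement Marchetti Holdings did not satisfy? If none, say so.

Step 1: 39 days after June 25, 2010 (when the breach is discovered) is August 3, 2010; done June 26, 2010 — timely.
Step 2: 10 days after June 26, 2010 (when the default notice is delivered) is July 6, 2010; done July 19, 2010 — 13 days late.

Step 2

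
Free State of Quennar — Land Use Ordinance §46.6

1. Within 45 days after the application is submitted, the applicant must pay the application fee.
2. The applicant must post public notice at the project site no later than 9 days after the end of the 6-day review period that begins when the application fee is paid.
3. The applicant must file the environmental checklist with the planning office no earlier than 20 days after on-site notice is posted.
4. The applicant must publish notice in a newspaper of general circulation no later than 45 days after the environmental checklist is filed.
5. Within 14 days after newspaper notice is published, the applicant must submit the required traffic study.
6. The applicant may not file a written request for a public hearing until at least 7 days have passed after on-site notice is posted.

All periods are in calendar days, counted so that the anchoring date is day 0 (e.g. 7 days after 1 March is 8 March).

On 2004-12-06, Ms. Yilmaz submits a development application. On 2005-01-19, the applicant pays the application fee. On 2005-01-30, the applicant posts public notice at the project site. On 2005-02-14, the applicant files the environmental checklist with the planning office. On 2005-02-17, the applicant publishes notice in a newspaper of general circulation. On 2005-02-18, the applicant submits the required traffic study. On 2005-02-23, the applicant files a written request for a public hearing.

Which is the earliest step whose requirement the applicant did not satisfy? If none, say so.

Step 1: 45 days after 2004-12-06 (when the application is submitted) is 2005-01-20; done 2005-01-19 — timely.
Step 2: 9 days after 2005-01-25 (end of the 6-day review period, which began when the application fee is paid on 2005-01-19) is 2005-02-03; done 2005-01-30 — timely.
Step 3: the earliest permitted date is 20 days after 2005-01-30 (when on-site notice is posted), i.e. 2005-02-19; done 2005-02-14 — 5 days too early.
The procedure was therefore not followed at step 3.

Step 3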